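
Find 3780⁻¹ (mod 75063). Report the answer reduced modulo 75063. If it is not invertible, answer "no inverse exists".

no inverse exists

Compute gcd(3780, 75063):
75063 = 19*3780 + 3243
3780 = 1*3243 + 537
3243 = 6*537 + 21
537 = 25*21 + 12
21 = 1*12 + 9
12 = 1*9 + 3
9 = 3*3 + 0
Since gcd = 3 > 1, 3780 is not a unit mod 75063.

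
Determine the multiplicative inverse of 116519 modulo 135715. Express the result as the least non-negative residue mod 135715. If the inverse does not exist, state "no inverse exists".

32034

Run Euclid on (135715, 116519):
135715 = 1*116519 + 19196
116519 = 6*19196 + 1343
19196 = 14*1343 + 394
1343 = 3*394 + 161
394 = 2*161 + 72
161 = 2*72 + 17
72 = 4*17 + 4
17 = 4*4 + 1
4 = 4*1 + 0
The gcd is 1. Working backward:
1 = 17 − 4·4
1 = −4·72 + 17·17
1 = 17·161 − 38·72
1 = −38·394 + 93·161
1 = 93·1343 − 317·394
1 = −317·19196 + 4531·1343
1 = 4531·116519 − 27503·19196
1 = −27503·135715 + 32034·116519
So 116519·32034 ≡ 1 (mod 135715).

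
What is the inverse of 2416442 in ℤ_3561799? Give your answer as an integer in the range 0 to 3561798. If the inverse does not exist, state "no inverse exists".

3398480

gcd(3561799, 2416442) by repeated division:
3561799 = 1·2416442 + 1145357
2416442 = 2·1145357 + 125728
1145357 = 9·125728 + 13805
125728 = 9·13805 + 1483
13805 = 9·1483 + 458
1483 = 3·458 + 109
458 = 4·109 + 22
109 = 4·22 + 21
22 = 1·21 + 1
21 = 21·1 + 0
The gcd is 1. Working backward:
1 = 22 − 21
1 = −109 + 5·22
1 = 5·458 − 21·109
1 = −21·1483 + 68·458
1 = 68·13805 − 633·1483
1 = −633·125728 + 5765·13805
1 = 5765·1145357 − 52518·125728
1 = −52518·2416442 + 110801·1145357
1 = 110801·3561799 − 163319·2416442
Hence 2416442⁻¹ ≡ -163319 ≡ 3398480 (mod 3561799).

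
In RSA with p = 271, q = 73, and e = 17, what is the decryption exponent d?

17153

φ(n) = (p−1)(q−1) = 270·72 = 19440.
Need d with 17·d ≡ 1 (mod 19440). Apply the extended Euclidean algorithm:
19440 = 1143*17 + 9
17 = 1*9 + 8
9 = 1*8 + 1
8 = 8*1 + 0
Back-substitute:
1 = 9 − 8
1 = −17 + 2·9
1 = 2·19440 − 2287·17
So 17·(-2287) ≡ 1 (mod 19440), hence d ≡ -2287 ≡ 17153 (mod 19440).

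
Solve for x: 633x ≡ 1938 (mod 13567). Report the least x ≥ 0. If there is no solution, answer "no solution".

11834

First find gcd(633, 13567):
13567 = 21*633 + 274
633 = 2*274 + 85
274 = 3*85 + 19
85 = 4*19 + 9
19 = 2*9 + 1
9 = 9*1 + 0
gcd = 1, so a unique solution mod 13567 exists.
Back-substitute for the Bézout coefficients:
1 = 19 − 2·9
1 = −2·85 + 9·19
1 = 9·274 − 29·85
1 = −29·633 + 67·274
1 = 67·13567 − 1436·633
So 633·(-1436) ≡ 1 (mod 13567), giving 633⁻¹ ≡ 12131.
x ≡ 633⁻¹·1938 ≡ 12131·1938 ≡ 11834 (mod 13567).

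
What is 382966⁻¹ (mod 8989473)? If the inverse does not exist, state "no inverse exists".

981301

Apply the Euclidean algorithm to 8989473 and 382966:
8989473 = 23*382966 + 181255
382966 = 2*181255 + 20456
181255 = 8*20456 + 17607
20456 = 1*17607 + 2849
17607 = 6*2849 + 513
2849 = 5*513 + 284
513 = 1*284 + 229
284 = 1*229 + 55
229 = 4*55 + 9
55 = 6*9 + 1
9 = 9*1 + 0
gcd = 1, so the inverse exists. Back-substitute:
1 = 55 − 6·9
1 = −6·229 + 25·55
1 = 25·284 − 31·229
1 = −31·513 + 56·284
1 = 56·2849 − 311·513
1 = −311·17607 + 1922·2849
1 = 1922·20456 − 2233·17607
1 = −2233·181255 + 19786·20456
1 = 19786·382966 − 41805·181255
1 = −41805·8989473 + 981301·382966
So 382966·981301 ≡ 1 (mod 8989473).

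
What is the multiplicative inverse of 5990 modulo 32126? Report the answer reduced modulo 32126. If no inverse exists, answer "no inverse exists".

Compute gcd(5990, 32126):
32126 = 5×5990 + 2176
5990 = 2×2176 + 1638
2176 = 1×1638 + 538
1638 = 3×538 + 24
538 = 22×24 + 10
24 = 2×10 + 4
10 = 2×4 + 2
4 = 2×2 + 0
The gcd is 2, not 1, hence no inverse exists.

no inverse exists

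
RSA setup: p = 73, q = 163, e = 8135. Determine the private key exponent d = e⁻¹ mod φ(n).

φ(n) = (p−1)(q−1) = 72·162 = 11664.
Need d with 8135·d ≡ 1 (mod 11664). Apply the extended Euclidean algorithm:
11664 = 1·8135 + 3529
8135 = 2·3529 + 1077
3529 = 3·1077 + 298
1077 = 3·298 + 183
298 = 1·183 + 115
183 = 1·115 + 68
115 = 1·68 + 47
68 = 1·47 + 21
47 = 2·21 + 5
21 = 4·5 + 1
5 = 5·1 + 0
Back-substitute:
1 = 21 − 4·5
1 = −4·47 + 9·21
1 = 9·68 − 13·47
1 = −13·115 + 22·68
1 = 22·183 − 35·115
1 = −35·298 + 57·183
1 = 57·1077 − 206·298
1 = −206·3529 + 675·1077
1 = 675·8135 − 1556·3529
1 = −1556·11664 + 2231·8135
So 8135·2231 ≡ 1 (mod 11664), hence d = 2231.

2231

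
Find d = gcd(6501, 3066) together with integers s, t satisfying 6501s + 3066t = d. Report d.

Apply Euclid's algorithm to 6501 and 3066:
6501 = 2·3066 + 369
3066 = 8·369 + 114
369 = 3·114 + 27
114 = 4·27 + 6
27 = 4·6 + 3
6 = 2·3 + 0
gcd(6501, 3066) = 3.
Back-substituting:
3 = 27 − 4·6
3 = −4·114 + 17·27
3 = 17·369 − 55·114
3 = −55·3066 + 457·369
3 = 457·6501 − 969·3066
So 3 = (457)·6501 + (-969)·3066.

3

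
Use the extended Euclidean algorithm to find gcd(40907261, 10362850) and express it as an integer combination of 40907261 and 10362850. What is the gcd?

Apply Euclid's algorithm to 40907261 and 10362850:
40907261 = 3·10362850 + 9818711
10362850 = 1·9818711 + 544139
9818711 = 18·544139 + 24209
544139 = 22·24209 + 11541
24209 = 2·11541 + 1127
11541 = 10·1127 + 271
1127 = 4·271 + 43
271 = 6·43 + 13
43 = 3·13 + 4
13 = 3·4 + 1
4 = 4·1 + 0
gcd(40907261, 10362850) = 1.
Back-substituting:
1 = 13 − 3·4
1 = −3·43 + 10·13
1 = 10·271 − 63·43
1 = −63·1127 + 262·271
1 = 262·11541 − 2683·1127
1 = −2683·24209 + 5628·11541
1 = 5628·544139 − 126499·24209
1 = −126499·9818711 + 2282610·544139
1 = 2282610·10362850 − 2409109·9818711
1 = −2409109·40907261 + 9509937·10362850
So 1 = (-2409109)·40907261 + (9509937)·10362850.

1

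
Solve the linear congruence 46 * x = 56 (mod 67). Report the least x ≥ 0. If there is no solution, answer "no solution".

First find gcd(46, 67):
67 = 1*46 + 21
46 = 2*21 + 4
21 = 5*4 + 1
4 = 4*1 + 0
gcd = 1, so a unique solution mod 67 exists.
Back-substitute for the Bézout coefficients:
1 = 21 − 5·4
1 = −5·46 + 11·21
1 = 11·67 − 16·46
So 46·(-16) ≡ 1 (mod 67), giving 46⁻¹ ≡ 51.
x ≡ 46⁻¹·56 ≡ 51·56 ≡ 42 (mod 67).

42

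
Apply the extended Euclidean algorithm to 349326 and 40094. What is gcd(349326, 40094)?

2

Euclidean algorithm:
349326 = 8*40094 + 28574
40094 = 1*28574 + 11520
28574 = 2*11520 + 5534
11520 = 2*5534 + 452
5534 = 12*452 + 110
452 = 4*110 + 12
110 = 9*12 + 2
12 = 6*2 + 0
gcd(349326, 40094) = 2.
Back-substituting:
2 = 110 − 9·12
2 = −9·452 + 37·110
2 = 37·5534 − 453·452
2 = −453·11520 + 943·5534
2 = 943·28574 − 2339·11520
2 = −2339·40094 + 3282·28574
2 = 3282·349326 − 28595·40094
So 2 = (3282)·349326 + (-28595)·40094.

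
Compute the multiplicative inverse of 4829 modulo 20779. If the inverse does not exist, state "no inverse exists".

no inverse exists

Euclidean algorithm on 20779, 4829:
20779 = 4×4829 + 1463
4829 = 3×1463 + 440
1463 = 3×440 + 143
440 = 3×143 + 11
143 = 13×11 + 0
The gcd is 11, not 1, hence no inverse exists.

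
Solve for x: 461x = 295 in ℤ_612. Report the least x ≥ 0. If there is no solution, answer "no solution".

First find gcd(461, 612):
612 = 1·461 + 151
461 = 3·151 + 8
151 = 18·8 + 7
8 = 1·7 + 1
7 = 7·1 + 0
gcd = 1, so a unique solution mod 612 exists.
Back-substitute for the Bézout coefficients:
1 = 8 − 7
1 = −151 + 19·8
1 = 19·461 − 58·151
1 = −58·612 + 77·461
So 461·(77) ≡ 1 (mod 612), giving 461⁻¹ ≡ 77.
x ≡ 461⁻¹·295 ≡ 77·295 ≡ 71 (mod 612).

71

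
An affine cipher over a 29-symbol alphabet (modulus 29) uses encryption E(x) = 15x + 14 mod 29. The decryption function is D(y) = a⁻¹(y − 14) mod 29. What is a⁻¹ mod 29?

2

gcd(29, 15) by repeated division:
29 = 1·15 + 14
15 = 1·14 + 1
14 = 14·1 + 0
The gcd is 1. Working backward:
1 = 15 − 14
1 = −29 + 2·15
So 15·2 ≡ 1 (mod 29).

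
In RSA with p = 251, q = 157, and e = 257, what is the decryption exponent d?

φ(n) = (p−1)(q−1) = 250·156 = 39000.
Need d with 257·d ≡ 1 (mod 39000). Apply the extended Euclidean algorithm:
39000 = 151·257 + 193
257 = 1·193 + 64
193 = 3·64 + 1
64 = 64·1 + 0
Back-substitute:
1 = 193 − 3·64
1 = −3·257 + 4·193
1 = 4·39000 − 607·257
So 257·(-607) ≡ 1 (mod 39000), hence d ≡ -607 ≡ 38393 (mod 39000).

38393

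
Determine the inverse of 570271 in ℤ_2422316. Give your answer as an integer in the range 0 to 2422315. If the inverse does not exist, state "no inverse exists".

Compute gcd(570271, 2422316):
2422316 = 4·570271 + 141232
570271 = 4·141232 + 5343
141232 = 26·5343 + 2314
5343 = 2·2314 + 715
2314 = 3·715 + 169
715 = 4·169 + 39
169 = 4·39 + 13
39 = 3·13 + 0
The gcd is 13, not 1, hence no inverse exists.

no inverse exists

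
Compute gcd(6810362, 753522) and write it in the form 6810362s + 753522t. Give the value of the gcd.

Repeated division:
6810362 = 9×753522 + 28664
753522 = 26×28664 + 8258
28664 = 3×8258 + 3890
8258 = 2×3890 + 478
3890 = 8×478 + 66
478 = 7×66 + 16
66 = 4×16 + 2
16 = 8×2 + 0
gcd(6810362, 753522) = 2.
Back-substituting:
2 = 66 − 4·16
2 = −4·478 + 29·66
2 = 29·3890 − 236·478
2 = −236·8258 + 501·3890
2 = 501·28664 − 1739·8258
2 = −1739·753522 + 45715·28664
2 = 45715·6810362 − 413174·753522
So 2 = (45715)·6810362 + (-413174)·753522.

2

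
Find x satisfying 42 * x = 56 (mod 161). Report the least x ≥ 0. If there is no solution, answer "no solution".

9

First find gcd(42, 161):
161 = 3·42 + 35
42 = 1·35 + 7
35 = 5·7 + 0
gcd = 7 and 7 | 56, so solutions exist. Divide through by 7: 6x ≡ 8 (mod 23).
Now find 6⁻¹ mod 23:
23 = 3·6 + 5
6 = 1·5 + 1
5 = 5·1 + 0
Back-substitute:
1 = 6 − 5
1 = −23 + 4·6
So 6⁻¹ ≡ 4 (mod 23).
Then x ≡ 4·8 ≡ 9 (mod 23); the smallest non-negative solution is x = 9.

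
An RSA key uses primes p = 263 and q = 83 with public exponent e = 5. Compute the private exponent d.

4297

φ(n) = (p−1)(q−1) = 262·82 = 21484.
Need d with 5·d ≡ 1 (mod 21484). Apply the extended Euclidean algorithm:
21484 = 4296*5 + 4
5 = 1*4 + 1
4 = 4*1 + 0
Back-substitute:
1 = 5 − 4
1 = −21484 + 4297·5
So 5·4297 ≡ 1 (mod 21484), hence d = 4297.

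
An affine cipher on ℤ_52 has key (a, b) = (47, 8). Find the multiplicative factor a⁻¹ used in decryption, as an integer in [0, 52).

31

Run Euclid on (52, 47):
52 = 1×47 + 5
47 = 9×5 + 2
5 = 2×2 + 1
2 = 2×1 + 0
gcd = 1, so the inverse exists. Back-substitute:
1 = 5 − 2·2
1 = −2·47 + 19·5
1 = 19·52 − 21·47
So 47·(-21) ≡ 1 (mod 52), and -21 ≡ 31 (mod 52).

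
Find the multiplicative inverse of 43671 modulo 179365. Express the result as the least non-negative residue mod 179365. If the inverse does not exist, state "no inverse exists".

91311

gcd(179365, 43671) by repeated division:
179365 = 4·43671 + 4681
43671 = 9·4681 + 1542
4681 = 3·1542 + 55
1542 = 28·55 + 2
55 = 27·2 + 1
2 = 2·1 + 0
The gcd is 1. Working backward:
1 = 55 − 27·2
1 = −27·1542 + 757·55
1 = 757·4681 − 2298·1542
1 = −2298·43671 + 21439·4681
1 = 21439·179365 − 88054·43671
So 43671·(-88054) ≡ 1 (mod 179365), and -88054 ≡ 91311 (mod 179365).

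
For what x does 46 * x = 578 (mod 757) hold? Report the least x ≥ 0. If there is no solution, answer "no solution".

605

First find gcd(46, 757):
757 = 16·46 + 21
46 = 2·21 + 4
21 = 5·4 + 1
4 = 4·1 + 0
gcd = 1, so a unique solution mod 757 exists.
Back-substitute for the Bézout coefficients:
1 = 21 − 5·4
1 = −5·46 + 11·21
1 = 11·757 − 181·46
So 46·(-181) ≡ 1 (mod 757), giving 46⁻¹ ≡ 576.
x ≡ 46⁻¹·578 ≡ 576·578 ≡ 605 (mod 757).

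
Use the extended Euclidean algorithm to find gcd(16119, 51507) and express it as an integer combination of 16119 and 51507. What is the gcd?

9

Euclidean algorithm:
51507 = 3×16119 + 3150
16119 = 5×3150 + 369
3150 = 8×369 + 198
369 = 1×198 + 171
198 = 1×171 + 27
171 = 6×27 + 9
27 = 3×9 + 0
gcd(16119, 51507) = 9.
Express as a combination:
9 = 171 − 6·27
9 = −6·198 + 7·171
9 = 7·369 − 13·198
9 = −13·3150 + 111·369
9 = 111·16119 − 568·3150
9 = −568·51507 + 1815·16119
So 9 = (-568)·51507 + (1815)·16119.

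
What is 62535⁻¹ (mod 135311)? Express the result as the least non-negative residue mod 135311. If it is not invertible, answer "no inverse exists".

no inverse exists

Euclidean algorithm on 135311, 62535:
135311 = 2×62535 + 10241
62535 = 6×10241 + 1089
10241 = 9×1089 + 440
1089 = 2×440 + 209
440 = 2×209 + 22
209 = 9×22 + 11
22 = 2×11 + 0
gcd(62535, 135311) = 11 ≠ 1, so 62535 has no multiplicative inverse modulo 135311.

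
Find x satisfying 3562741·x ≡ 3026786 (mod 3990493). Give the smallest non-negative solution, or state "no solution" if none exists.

no solution

gcd(3562741, 3990493):
3990493 = 1*3562741 + 427752
3562741 = 8*427752 + 140725
427752 = 3*140725 + 5577
140725 = 25*5577 + 1300
5577 = 4*1300 + 377
1300 = 3*377 + 169
377 = 2*169 + 39
169 = 4*39 + 13
39 = 3*13 + 0
gcd = 13, but 13 ∤ 3026786, so the congruence has no solution.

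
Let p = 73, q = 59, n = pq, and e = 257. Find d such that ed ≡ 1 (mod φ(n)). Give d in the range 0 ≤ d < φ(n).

65

φ(n) = (p−1)(q−1) = 72·58 = 4176.
Need d with 257·d ≡ 1 (mod 4176). Apply the extended Euclidean algorithm:
4176 = 16·257 + 64
257 = 4·64 + 1
64 = 64·1 + 0
Back-substitute:
1 = 257 − 4·64
1 = −4·4176 + 65·257
So 257·65 ≡ 1 (mod 4176), hence d = 65.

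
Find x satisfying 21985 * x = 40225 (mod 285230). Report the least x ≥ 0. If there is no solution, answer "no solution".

15791

First find gcd(21985, 285230):
285230 = 12·21985 + 21410
21985 = 1·21410 + 575
21410 = 37·575 + 135
575 = 4·135 + 35
135 = 3·35 + 30
35 = 1·30 + 5
30 = 6·5 + 0
gcd = 5 and 5 | 40225, so solutions exist. Divide through by 5: 4397x ≡ 8045 (mod 57046).
Now find 4397⁻¹ mod 57046:
57046 = 12·4397 + 4282
4397 = 1·4282 + 115
4282 = 37·115 + 27
115 = 4·27 + 7
27 = 3·7 + 6
7 = 1·6 + 1
6 = 6·1 + 0
Back-substitute:
1 = 7 − 6
1 = −27 + 4·7
1 = 4·115 − 17·27
1 = −17·4282 + 633·115
1 = 633·4397 − 650·4282
1 = −650·57046 + 8433·4397
So 4397⁻¹ ≡ 8433 (mod 57046).
Then x ≡ 8433·8045 ≡ 15791 (mod 57046); the smallest non-negative solution is x = 15791.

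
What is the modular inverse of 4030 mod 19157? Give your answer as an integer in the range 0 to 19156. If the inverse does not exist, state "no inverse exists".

Run Euclid on (19157, 4030):
19157 = 4×4030 + 3037
4030 = 1×3037 + 993
3037 = 3×993 + 58
993 = 17×58 + 7
58 = 8×7 + 2
7 = 3×2 + 1
2 = 2×1 + 0
Since gcd(4030, 19157) = 1, back-substitute to write 1 as a combination:
1 = 7 − 3·2
1 = −3·58 + 25·7
1 = 25·993 − 428·58
1 = −428·3037 + 1309·993
1 = 1309·4030 − 1737·3037
1 = −1737·19157 + 8257·4030
So 4030·8257 ≡ 1 (mod 19157).

8257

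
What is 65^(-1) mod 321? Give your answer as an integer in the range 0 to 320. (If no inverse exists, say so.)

242

Extended Euclidean algorithm:
321 = 4×65 + 61
65 = 1×61 + 4
61 = 15×4 + 1
4 = 4×1 + 0
gcd = 1, so the inverse exists. Back-substitute:
1 = 61 − 15·4
1 = −15·65 + 16·61
1 = 16·321 − 79·65
Thus 65·(-79) ≡ 1 (mod 321); reducing, -79 mod 321 = 242.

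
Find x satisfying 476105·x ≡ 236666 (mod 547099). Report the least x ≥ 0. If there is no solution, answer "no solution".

gcd(476105, 547099):
547099 = 1*476105 + 70994
476105 = 6*70994 + 50141
70994 = 1*50141 + 20853
50141 = 2*20853 + 8435
20853 = 2*8435 + 3983
8435 = 2*3983 + 469
3983 = 8*469 + 231
469 = 2*231 + 7
231 = 33*7 + 0
gcd = 7, but 7 ∤ 236666, so the congruence has no solution.

no solution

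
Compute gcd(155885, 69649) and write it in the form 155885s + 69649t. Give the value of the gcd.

1

Repeated division:
155885 = 2×69649 + 16587
69649 = 4×16587 + 3301
16587 = 5×3301 + 82
3301 = 40×82 + 21
82 = 3×21 + 19
21 = 1×19 + 2
19 = 9×2 + 1
2 = 2×1 + 0
gcd(155885, 69649) = 1.
Express as a combination:
1 = 19 − 9·2
1 = −9·21 + 10·19
1 = 10·82 − 39·21
1 = −39·3301 + 1570·82
1 = 1570·16587 − 7889·3301
1 = −7889·69649 + 33126·16587
1 = 33126·155885 − 74141·69649
So 1 = (33126)·155885 + (-74141)·69649.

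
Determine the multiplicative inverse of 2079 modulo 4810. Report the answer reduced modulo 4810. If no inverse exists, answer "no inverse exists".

4419

gcd(4810, 2079) by repeated division:
4810 = 2×2079 + 652
2079 = 3×652 + 123
652 = 5×123 + 37
123 = 3×37 + 12
37 = 3×12 + 1
12 = 12×1 + 0
Since gcd(2079, 4810) = 1, back-substitute to write 1 as a combination:
1 = 37 − 3·12
1 = −3·123 + 10·37
1 = 10·652 − 53·123
1 = −53·2079 + 169·652
1 = 169·4810 − 391·2079
So 2079·(-391) ≡ 1 (mod 4810), and -391 ≡ 4419 (mod 4810).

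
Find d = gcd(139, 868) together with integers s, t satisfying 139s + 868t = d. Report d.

1

Repeated division:
868 = 6·139 + 34
139 = 4·34 + 3
34 = 11·3 + 1
3 = 3·1 + 0
gcd(139, 868) = 1.
Express as a combination:
1 = 34 − 11·3
1 = −11·139 + 45·34
1 = 45·868 − 281·139
So 1 = (45)·868 + (-281)·139.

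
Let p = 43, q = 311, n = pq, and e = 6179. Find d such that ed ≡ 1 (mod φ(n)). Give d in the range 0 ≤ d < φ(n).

φ(n) = (p−1)(q−1) = 42·310 = 13020.
Need d with 6179·d ≡ 1 (mod 13020). Apply the extended Euclidean algorithm:
13020 = 2*6179 + 662
6179 = 9*662 + 221
662 = 2*221 + 220
221 = 1*220 + 1
220 = 220*1 + 0
Back-substitute:
1 = 221 − 220
1 = −662 + 3·221
1 = 3·6179 − 28·662
1 = −28·13020 + 59·6179
So 6179·59 ≡ 1 (mod 13020), hence d = 59.

59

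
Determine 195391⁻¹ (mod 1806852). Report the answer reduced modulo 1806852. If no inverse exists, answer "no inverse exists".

Apply the Euclidean algorithm to 1806852 and 195391:
1806852 = 9×195391 + 48333
195391 = 4×48333 + 2059
48333 = 23×2059 + 976
2059 = 2×976 + 107
976 = 9×107 + 13
107 = 8×13 + 3
13 = 4×3 + 1
3 = 3×1 + 0
gcd = 1, so the inverse exists. Back-substitute:
1 = 13 − 4·3
1 = −4·107 + 33·13
1 = 33·976 − 301·107
1 = −301·2059 + 635·976
1 = 635·48333 − 14906·2059
1 = −14906·195391 + 60259·48333
1 = 60259·1806852 − 557237·195391
Thus 195391·(-557237) ≡ 1 (mod 1806852); reducing, -557237 mod 1806852 = 1249615.

1249615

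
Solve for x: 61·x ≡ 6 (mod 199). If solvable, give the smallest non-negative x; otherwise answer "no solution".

First find gcd(61, 199):
199 = 3·61 + 16
61 = 3·16 + 13
16 = 1·13 + 3
13 = 4·3 + 1
3 = 3·1 + 0
gcd = 1, so a unique solution mod 199 exists.
Back-substitute for the Bézout coefficients:
1 = 13 − 4·3
1 = −4·16 + 5·13
1 = 5·61 − 19·16
1 = −19·199 + 62·61
So 61·(62) ≡ 1 (mod 199), giving 61⁻¹ ≡ 62.
x ≡ 61⁻¹·6 ≡ 62·6 ≡ 173 (mod 199).

173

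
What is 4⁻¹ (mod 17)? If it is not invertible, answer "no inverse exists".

Apply the Euclidean algorithm to 17 and 4:
17 = 4×4 + 1
4 = 4×1 + 0
Since gcd(4, 17) = 1, back-substitute to write 1 as a combination:
1 = 17 − 4·4
So 4·(-4) ≡ 1 (mod 17), and -4 ≡ 13 (mod 17).

13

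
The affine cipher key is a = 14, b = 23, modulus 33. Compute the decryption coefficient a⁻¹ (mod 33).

26

gcd(33, 14) by repeated division:
33 = 2×14 + 5
14 = 2×5 + 4
5 = 1×4 + 1
4 = 4×1 + 0
Since gcd(14, 33) = 1, back-substitute to write 1 as a combination:
1 = 5 − 4
1 = −14 + 3·5
1 = 3·33 − 7·14
Hence 14⁻¹ ≡ -7 ≡ 26 (mod 33).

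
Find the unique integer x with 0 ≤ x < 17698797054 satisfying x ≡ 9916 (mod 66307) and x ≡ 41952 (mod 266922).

Write x = 9916 + 66307·k. Then 66307·k ≡ 41952 − 9916 ≡ 32036 (mod 266922).
Need 66307⁻¹ mod 266922. Extended Euclid on (266922, 66307):
266922 = 4·66307 + 1694
66307 = 39·1694 + 241
1694 = 7·241 + 7
241 = 34·7 + 3
7 = 2·3 + 1
3 = 3·1 + 0
Back-substitute:
1 = 7 − 2·3
1 = −2·241 + 69·7
1 = 69·1694 − 485·241
1 = −485·66307 + 18984·1694
1 = 18984·266922 − 76421·66307
66307⁻¹ ≡ 190501 (mod 266922), so k ≡ 190501·32036 ≡ 252350 (mod 266922).
x = 9916 + 66307·252350 = 16732581366.

16732581366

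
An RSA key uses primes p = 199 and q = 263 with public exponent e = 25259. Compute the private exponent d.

φ(n) = (p−1)(q−1) = 198·262 = 51876.
Need d with 25259·d ≡ 1 (mod 51876). Apply the extended Euclidean algorithm:
51876 = 2×25259 + 1358
25259 = 18×1358 + 815
1358 = 1×815 + 543
815 = 1×543 + 272
543 = 1×272 + 271
272 = 1×271 + 1
271 = 271×1 + 0
Back-substitute:
1 = 272 − 271
1 = −543 + 2·272
1 = 2·815 − 3·543
1 = −3·1358 + 5·815
1 = 5·25259 − 93·1358
1 = −93·51876 + 191·25259
So 25259·191 ≡ 1 (mod 51876), hence d = 191.

191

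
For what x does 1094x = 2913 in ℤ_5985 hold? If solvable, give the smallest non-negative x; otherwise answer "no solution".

5457

First find gcd(1094, 5985):
5985 = 5*1094 + 515
1094 = 2*515 + 64
515 = 8*64 + 3
64 = 21*3 + 1
3 = 3*1 + 0
gcd = 1, so a unique solution mod 5985 exists.
Back-substitute for the Bézout coefficients:
1 = 64 − 21·3
1 = −21·515 + 169·64
1 = 169·1094 − 359·515
1 = −359·5985 + 1964·1094
So 1094·(1964) ≡ 1 (mod 5985), giving 1094⁻¹ ≡ 1964.
x ≡ 1094⁻¹·2913 ≡ 1964·2913 ≡ 5457 (mod 5985).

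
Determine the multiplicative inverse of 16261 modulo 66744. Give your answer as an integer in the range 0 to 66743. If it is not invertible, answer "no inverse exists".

Run Euclid on (66744, 16261):
66744 = 4*16261 + 1700
16261 = 9*1700 + 961
1700 = 1*961 + 739
961 = 1*739 + 222
739 = 3*222 + 73
222 = 3*73 + 3
73 = 24*3 + 1
3 = 3*1 + 0
gcd = 1, so the inverse exists. Back-substitute:
1 = 73 − 24·3
1 = −24·222 + 73·73
1 = 73·739 − 243·222
1 = −243·961 + 316·739
1 = 316·1700 − 559·961
1 = −559·16261 + 5347·1700
1 = 5347·66744 − 21947·16261
Thus 16261·(-21947) ≡ 1 (mod 66744); reducing, -21947 mod 66744 = 44797.

44797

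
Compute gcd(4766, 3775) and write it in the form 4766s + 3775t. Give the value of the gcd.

Apply Euclid's algorithm to 4766 and 3775:
4766 = 1·3775 + 991
3775 = 3·991 + 802
991 = 1·802 + 189
802 = 4·189 + 46
189 = 4·46 + 5
46 = 9·5 + 1
5 = 5·1 + 0
gcd(4766, 3775) = 1.
Back-substituting:
1 = 46 − 9·5
1 = −9·189 + 37·46
1 = 37·802 − 157·189
1 = −157·991 + 194·802
1 = 194·3775 − 739·991
1 = −739·4766 + 933·3775
So 1 = (-739)·4766 + (933)·3775.

1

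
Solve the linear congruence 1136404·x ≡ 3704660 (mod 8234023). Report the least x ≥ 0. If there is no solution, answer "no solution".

1954048

First find gcd(1136404, 8234023):
8234023 = 7×1136404 + 279195
1136404 = 4×279195 + 19624
279195 = 14×19624 + 4459
19624 = 4×4459 + 1788
4459 = 2×1788 + 883
1788 = 2×883 + 22
883 = 40×22 + 3
22 = 7×3 + 1
3 = 3×1 + 0
gcd = 1, so a unique solution mod 8234023 exists.
Back-substitute for the Bézout coefficients:
1 = 22 − 7·3
1 = −7·883 + 281·22
1 = 281·1788 − 569·883
1 = −569·4459 + 1419·1788
1 = 1419·19624 − 6245·4459
1 = −6245·279195 + 88849·19624
1 = 88849·1136404 − 361641·279195
1 = −361641·8234023 + 2620336·1136404
So 1136404·(2620336) ≡ 1 (mod 8234023), giving 1136404⁻¹ ≡ 2620336.
x ≡ 1136404⁻¹·3704660 ≡ 2620336·3704660 ≡ 1954048 (mod 8234023).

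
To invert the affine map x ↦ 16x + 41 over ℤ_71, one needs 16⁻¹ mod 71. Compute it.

40

gcd(71, 16) by repeated division:
71 = 4*16 + 7
16 = 2*7 + 2
7 = 3*2 + 1
2 = 2*1 + 0
gcd = 1, so the inverse exists. Back-substitute:
1 = 7 − 3·2
1 = −3·16 + 7·7
1 = 7·71 − 31·16
Thus 16·(-31) ≡ 1 (mod 71); reducing, -31 mod 71 = 40.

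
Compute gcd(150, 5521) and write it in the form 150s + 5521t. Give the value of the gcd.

1

Euclidean algorithm:
5521 = 36*150 + 121
150 = 1*121 + 29
121 = 4*29 + 5
29 = 5*5 + 4
5 = 1*4 + 1
4 = 4*1 + 0
gcd(150, 5521) = 1.
Working backward:
1 = 5 − 4
1 = −29 + 6·5
1 = 6·121 − 25·29
1 = −25·150 + 31·121
1 = 31·5521 − 1141·150
So 1 = (31)·5521 + (-1141)·150.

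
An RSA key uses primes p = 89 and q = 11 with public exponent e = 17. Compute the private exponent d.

φ(n) = (p−1)(q−1) = 88·10 = 880.
Need d with 17·d ≡ 1 (mod 880). Apply the extended Euclidean algorithm:
880 = 51·17 + 13
17 = 1·13 + 4
13 = 3·4 + 1
4 = 4·1 + 0
Back-substitute:
1 = 13 − 3·4
1 = −3·17 + 4·13
1 = 4·880 − 207·17
So 17·(-207) ≡ 1 (mod 880), hence d ≡ -207 ≡ 673 (mod 880).

673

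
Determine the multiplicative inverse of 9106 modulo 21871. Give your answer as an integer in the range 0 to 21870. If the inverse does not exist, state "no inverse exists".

Extended Euclidean algorithm:
21871 = 2×9106 + 3659
9106 = 2×3659 + 1788
3659 = 2×1788 + 83
1788 = 21×83 + 45
83 = 1×45 + 38
45 = 1×38 + 7
38 = 5×7 + 3
7 = 2×3 + 1
3 = 3×1 + 0
Since gcd(9106, 21871) = 1, back-substitute to write 1 as a combination:
1 = 7 − 2·3
1 = −2·38 + 11·7
1 = 11·45 − 13·38
1 = −13·83 + 24·45
1 = 24·1788 − 517·83
1 = −517·3659 + 1058·1788
1 = 1058·9106 − 2633·3659
1 = −2633·21871 + 6324·9106
So 9106·6324 ≡ 1 (mod 21871).

6324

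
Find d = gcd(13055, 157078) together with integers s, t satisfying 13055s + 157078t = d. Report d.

Repeated division:
157078 = 12*13055 + 418
13055 = 31*418 + 97
418 = 4*97 + 30
97 = 3*30 + 7
30 = 4*7 + 2
7 = 3*2 + 1
2 = 2*1 + 0
gcd(13055, 157078) = 1.
Back-substituting:
1 = 7 − 3·2
1 = −3·30 + 13·7
1 = 13·97 − 42·30
1 = −42·418 + 181·97
1 = 181·13055 − 5653·418
1 = −5653·157078 + 68017·13055
So 1 = (-5653)·157078 + (68017)·13055.

1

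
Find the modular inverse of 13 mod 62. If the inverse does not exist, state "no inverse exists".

43

gcd(62, 13) by repeated division:
62 = 4×13 + 10
13 = 1×10 + 3
10 = 3×3 + 1
3 = 3×1 + 0
gcd = 1, so the inverse exists. Back-substitute:
1 = 10 − 3·3
1 = −3·13 + 4·10
1 = 4·62 − 19·13
So 13·(-19) ≡ 1 (mod 62), and -19 ≡ 43 (mod 62).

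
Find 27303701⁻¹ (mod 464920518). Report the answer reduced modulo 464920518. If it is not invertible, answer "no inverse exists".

Apply the Euclidean algorithm to 464920518 and 27303701:
464920518 = 17×27303701 + 757601
27303701 = 36×757601 + 30065
757601 = 25×30065 + 5976
30065 = 5×5976 + 185
5976 = 32×185 + 56
185 = 3×56 + 17
56 = 3×17 + 5
17 = 3×5 + 2
5 = 2×2 + 1
2 = 2×1 + 0
The gcd is 1. Working backward:
1 = 5 − 2·2
1 = −2·17 + 7·5
1 = 7·56 − 23·17
1 = −23·185 + 76·56
1 = 76·5976 − 2455·185
1 = −2455·30065 + 12351·5976
1 = 12351·757601 − 311230·30065
1 = −311230·27303701 + 11216631·757601
1 = 11216631·464920518 − 190993957·27303701
Thus 27303701·(-190993957) ≡ 1 (mod 464920518); reducing, -190993957 mod 464920518 = 273926561.

273926561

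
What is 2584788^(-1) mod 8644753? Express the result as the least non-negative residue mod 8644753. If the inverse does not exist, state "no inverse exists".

2105369

gcd(8644753, 2584788) by repeated division:
8644753 = 3·2584788 + 890389
2584788 = 2·890389 + 804010
890389 = 1·804010 + 86379
804010 = 9·86379 + 26599
86379 = 3·26599 + 6582
26599 = 4·6582 + 271
6582 = 24·271 + 78
271 = 3·78 + 37
78 = 2·37 + 4
37 = 9·4 + 1
4 = 4·1 + 0
Since gcd(2584788, 8644753) = 1, back-substitute to write 1 as a combination:
1 = 37 − 9·4
1 = −9·78 + 19·37
1 = 19·271 − 66·78
1 = −66·6582 + 1603·271
1 = 1603·26599 − 6478·6582
1 = −6478·86379 + 21037·26599
1 = 21037·804010 − 195811·86379
1 = −195811·890389 + 216848·804010
1 = 216848·2584788 − 629507·890389
1 = −629507·8644753 + 2105369·2584788
So 2584788·2105369 ≡ 1 (mod 8644753).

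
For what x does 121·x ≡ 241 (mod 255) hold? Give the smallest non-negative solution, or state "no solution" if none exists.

First find gcd(121, 255):
255 = 2·121 + 13
121 = 9·13 + 4
13 = 3·4 + 1
4 = 4·1 + 0
gcd = 1, so a unique solution mod 255 exists.
Back-substitute for the Bézout coefficients:
1 = 13 − 3·4
1 = −3·121 + 28·13
1 = 28·255 − 59·121
So 121·(-59) ≡ 1 (mod 255), giving 121⁻¹ ≡ 196.
x ≡ 121⁻¹·241 ≡ 196·241 ≡ 61 (mod 255).

61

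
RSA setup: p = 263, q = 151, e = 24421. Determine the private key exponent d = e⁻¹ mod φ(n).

26281

φ(n) = (p−1)(q−1) = 262·150 = 39300.
Need d with 24421·d ≡ 1 (mod 39300). Apply the extended Euclidean algorithm:
39300 = 1×24421 + 14879
24421 = 1×14879 + 9542
14879 = 1×9542 + 5337
9542 = 1×5337 + 4205
5337 = 1×4205 + 1132
4205 = 3×1132 + 809
1132 = 1×809 + 323
809 = 2×323 + 163
323 = 1×163 + 160
163 = 1×160 + 3
160 = 53×3 + 1
3 = 3×1 + 0
Back-substitute:
1 = 160 − 53·3
1 = −53·163 + 54·160
1 = 54·323 − 107·163
1 = −107·809 + 268·323
1 = 268·1132 − 375·809
1 = −375·4205 + 1393·1132
1 = 1393·5337 − 1768·4205
1 = −1768·9542 + 3161·5337
1 = 3161·14879 − 4929·9542
1 = −4929·24421 + 8090·14879
1 = 8090·39300 − 13019·24421
So 24421·(-13019) ≡ 1 (mod 39300), hence d ≡ -13019 ≡ 26281 (mod 39300).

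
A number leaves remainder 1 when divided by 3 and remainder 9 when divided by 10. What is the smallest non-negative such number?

19

Write x = 1 + 3·k. Then 3·k ≡ 9 − 1 ≡ 8 (mod 10).
Need 3⁻¹ mod 10. Extended Euclid on (10, 3):
10 = 3×3 + 1
3 = 3×1 + 0
Back-substitute:
1 = 10 − 3·3
3⁻¹ ≡ 7 (mod 10), so k ≡ 7·8 ≡ 6 (mod 10).
x = 1 + 3·6 = 19.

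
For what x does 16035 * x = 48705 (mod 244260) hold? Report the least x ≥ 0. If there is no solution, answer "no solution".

5167

First find gcd(16035, 244260):
244260 = 15·16035 + 3735
16035 = 4·3735 + 1095
3735 = 3·1095 + 450
1095 = 2·450 + 195
450 = 2·195 + 60
195 = 3·60 + 15
60 = 4·15 + 0
gcd = 15 and 15 | 48705, so solutions exist. Divide through by 15: 1069x ≡ 3247 (mod 16284).
Now find 1069⁻¹ mod 16284:
16284 = 15*1069 + 249
1069 = 4*249 + 73
249 = 3*73 + 30
73 = 2*30 + 13
30 = 2*13 + 4
13 = 3*4 + 1
4 = 4*1 + 0
Back-substitute:
1 = 13 − 3·4
1 = −3·30 + 7·13
1 = 7·73 − 17·30
1 = −17·249 + 58·73
1 = 58·1069 − 249·249
1 = −249·16284 + 3793·1069
So 1069⁻¹ ≡ 3793 (mod 16284).
Then x ≡ 3793·3247 ≡ 5167 (mod 16284); the smallest non-negative solution is x = 5167.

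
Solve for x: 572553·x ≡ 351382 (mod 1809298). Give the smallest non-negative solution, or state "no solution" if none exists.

First find gcd(572553, 1809298):
1809298 = 3×572553 + 91639
572553 = 6×91639 + 22719
91639 = 4×22719 + 763
22719 = 29×763 + 592
763 = 1×592 + 171
592 = 3×171 + 79
171 = 2×79 + 13
79 = 6×13 + 1
13 = 13×1 + 0
gcd = 1, so a unique solution mod 1809298 exists.
Back-substitute for the Bézout coefficients:
1 = 79 − 6·13
1 = −6·171 + 13·79
1 = 13·592 − 45·171
1 = −45·763 + 58·592
1 = 58·22719 − 1727·763
1 = −1727·91639 + 6966·22719
1 = 6966·572553 − 43523·91639
1 = −43523·1809298 + 137535·572553
So 572553·(137535) ≡ 1 (mod 1809298), giving 572553⁻¹ ≡ 137535.
x ≡ 572553⁻¹·351382 ≡ 137535·351382 ≡ 973790 (mod 1809298).

973790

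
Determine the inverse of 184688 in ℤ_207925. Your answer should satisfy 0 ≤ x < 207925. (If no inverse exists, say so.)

64202

gcd(207925, 184688) by repeated division:
207925 = 1·184688 + 23237
184688 = 7·23237 + 22029
23237 = 1·22029 + 1208
22029 = 18·1208 + 285
1208 = 4·285 + 68
285 = 4·68 + 13
68 = 5·13 + 3
13 = 4·3 + 1
3 = 3·1 + 0
gcd = 1, so the inverse exists. Back-substitute:
1 = 13 − 4·3
1 = −4·68 + 21·13
1 = 21·285 − 88·68
1 = −88·1208 + 373·285
1 = 373·22029 − 6802·1208
1 = −6802·23237 + 7175·22029
1 = 7175·184688 − 57027·23237
1 = −57027·207925 + 64202·184688
So 184688·64202 ≡ 1 (mod 207925).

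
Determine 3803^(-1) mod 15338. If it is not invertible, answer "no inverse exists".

gcd(15338, 3803) by repeated division:
15338 = 4·3803 + 126
3803 = 30·126 + 23
126 = 5·23 + 11
23 = 2·11 + 1
11 = 11·1 + 0
gcd = 1, so the inverse exists. Back-substitute:
1 = 23 − 2·11
1 = −2·126 + 11·23
1 = 11·3803 − 332·126
1 = −332·15338 + 1339·3803
So 3803·1339 ≡ 1 (mod 15338).

1339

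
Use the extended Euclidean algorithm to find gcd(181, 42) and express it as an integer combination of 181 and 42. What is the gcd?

1

Repeated division:
181 = 4×42 + 13
42 = 3×13 + 3
13 = 4×3 + 1
3 = 3×1 + 0
gcd(181, 42) = 1.
Back-substituting:
1 = 13 − 4·3
1 = −4·42 + 13·13
1 = 13·181 − 56·42
So 1 = (13)·181 + (-56)·42.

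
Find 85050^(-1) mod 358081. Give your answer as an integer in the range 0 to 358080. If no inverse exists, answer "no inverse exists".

321574

gcd(358081, 85050) by repeated division:
358081 = 4×85050 + 17881
85050 = 4×17881 + 13526
17881 = 1×13526 + 4355
13526 = 3×4355 + 461
4355 = 9×461 + 206
461 = 2×206 + 49
206 = 4×49 + 10
49 = 4×10 + 9
10 = 1×9 + 1
9 = 9×1 + 0
The gcd is 1. Working backward:
1 = 10 − 9
1 = −49 + 5·10
1 = 5·206 − 21·49
1 = −21·461 + 47·206
1 = 47·4355 − 444·461
1 = −444·13526 + 1379·4355
1 = 1379·17881 − 1823·13526
1 = −1823·85050 + 8671·17881
1 = 8671·358081 − 36507·85050
Hence 85050⁻¹ ≡ -36507 ≡ 321574 (mod 358081).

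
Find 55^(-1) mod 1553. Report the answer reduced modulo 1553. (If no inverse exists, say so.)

1073

Apply the Euclidean algorithm to 1553 and 55:
1553 = 28·55 + 13
55 = 4·13 + 3
13 = 4·3 + 1
3 = 3·1 + 0
gcd = 1, so the inverse exists. Back-substitute:
1 = 13 − 4·3
1 = −4·55 + 17·13
1 = 17·1553 − 480·55
Hence 55⁻¹ ≡ -480 ≡ 1073 (mod 1553).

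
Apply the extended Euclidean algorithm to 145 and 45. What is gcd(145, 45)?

5

Repeated division:
145 = 3×45 + 10
45 = 4×10 + 5
10 = 2×5 + 0
gcd(145, 45) = 5.
Working backward:
5 = 45 − 4·10
5 = −4·145 + 13·45
So 5 = (-4)·145 + (13)·45.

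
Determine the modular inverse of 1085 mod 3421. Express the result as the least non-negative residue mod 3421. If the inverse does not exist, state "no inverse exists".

1999

Run Euclid on (3421, 1085):
3421 = 3*1085 + 166
1085 = 6*166 + 89
166 = 1*89 + 77
89 = 1*77 + 12
77 = 6*12 + 5
12 = 2*5 + 2
5 = 2*2 + 1
2 = 2*1 + 0
gcd = 1, so the inverse exists. Back-substitute:
1 = 5 − 2·2
1 = −2·12 + 5·5
1 = 5·77 − 32·12
1 = −32·89 + 37·77
1 = 37·166 − 69·89
1 = −69·1085 + 451·166
1 = 451·3421 − 1422·1085
Thus 1085·(-1422) ≡ 1 (mod 3421); reducing, -1422 mod 3421 = 1999.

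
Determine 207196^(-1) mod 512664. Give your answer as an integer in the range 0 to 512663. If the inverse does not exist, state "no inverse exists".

Euclidean algorithm on 512664, 207196:
512664 = 2·207196 + 98272
207196 = 2·98272 + 10652
98272 = 9·10652 + 2404
10652 = 4·2404 + 1036
2404 = 2·1036 + 332
1036 = 3·332 + 40
332 = 8·40 + 12
40 = 3·12 + 4
12 = 3·4 + 0
Since gcd = 4 > 1, 207196 is not a unit mod 512664.

no inverse exists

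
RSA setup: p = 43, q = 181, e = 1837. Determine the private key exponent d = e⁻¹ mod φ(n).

7453

φ(n) = (p−1)(q−1) = 42·180 = 7560.
Need d with 1837·d ≡ 1 (mod 7560). Apply the extended Euclidean algorithm:
7560 = 4×1837 + 212
1837 = 8×212 + 141
212 = 1×141 + 71
141 = 1×71 + 70
71 = 1×70 + 1
70 = 70×1 + 0
Back-substitute:
1 = 71 − 70
1 = −141 + 2·71
1 = 2·212 − 3·141
1 = −3·1837 + 26·212
1 = 26·7560 − 107·1837
So 1837·(-107) ≡ 1 (mod 7560), hence d ≡ -107 ≡ 7453 (mod 7560).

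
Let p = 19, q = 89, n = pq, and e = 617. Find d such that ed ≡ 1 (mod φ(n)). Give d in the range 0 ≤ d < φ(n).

φ(n) = (p−1)(q−1) = 18·88 = 1584.
Need d with 617·d ≡ 1 (mod 1584). Apply the extended Euclidean algorithm:
1584 = 2×617 + 350
617 = 1×350 + 267
350 = 1×267 + 83
267 = 3×83 + 18
83 = 4×18 + 11
18 = 1×11 + 7
11 = 1×7 + 4
7 = 1×4 + 3
4 = 1×3 + 1
3 = 3×1 + 0
Back-substitute:
1 = 4 − 3
1 = −7 + 2·4
1 = 2·11 − 3·7
1 = −3·18 + 5·11
1 = 5·83 − 23·18
1 = −23·267 + 74·83
1 = 74·350 − 97·267
1 = −97·617 + 171·350
1 = 171·1584 − 439·617
So 617·(-439) ≡ 1 (mod 1584), hence d ≡ -439 ≡ 1145 (mod 1584).

1145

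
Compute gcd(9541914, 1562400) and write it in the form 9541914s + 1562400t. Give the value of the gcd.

6

Repeated division:
9541914 = 6×1562400 + 167514
1562400 = 9×167514 + 54774
167514 = 3×54774 + 3192
54774 = 17×3192 + 510
3192 = 6×510 + 132
510 = 3×132 + 114
132 = 1×114 + 18
114 = 6×18 + 6
18 = 3×6 + 0
gcd(9541914, 1562400) = 6.
Working backward:
6 = 114 − 6·18
6 = −6·132 + 7·114
6 = 7·510 − 27·132
6 = −27·3192 + 169·510
6 = 169·54774 − 2900·3192
6 = −2900·167514 + 8869·54774
6 = 8869·1562400 − 82721·167514
6 = −82721·9541914 + 505195·1562400
So 6 = (-82721)·9541914 + (505195)·1562400.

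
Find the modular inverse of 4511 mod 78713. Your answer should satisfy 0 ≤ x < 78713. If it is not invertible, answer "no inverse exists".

36870

Apply the Euclidean algorithm to 78713 and 4511:
78713 = 17*4511 + 2026
4511 = 2*2026 + 459
2026 = 4*459 + 190
459 = 2*190 + 79
190 = 2*79 + 32
79 = 2*32 + 15
32 = 2*15 + 2
15 = 7*2 + 1
2 = 2*1 + 0
The gcd is 1. Working backward:
1 = 15 − 7·2
1 = −7·32 + 15·15
1 = 15·79 − 37·32
1 = −37·190 + 89·79
1 = 89·459 − 215·190
1 = −215·2026 + 949·459
1 = 949·4511 − 2113·2026
1 = −2113·78713 + 36870·4511
So 4511·36870 ≡ 1 (mod 78713).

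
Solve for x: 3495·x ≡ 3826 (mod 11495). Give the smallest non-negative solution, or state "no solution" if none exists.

no solution

gcd(3495, 11495):
11495 = 3*3495 + 1010
3495 = 3*1010 + 465
1010 = 2*465 + 80
465 = 5*80 + 65
80 = 1*65 + 15
65 = 4*15 + 5
15 = 3*5 + 0
gcd = 5, but 5 ∤ 3826, so the congruence has no solution.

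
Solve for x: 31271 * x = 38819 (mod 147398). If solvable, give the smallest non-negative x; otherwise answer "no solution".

146169

First find gcd(31271, 147398):
147398 = 4·31271 + 22314
31271 = 1·22314 + 8957
22314 = 2·8957 + 4400
8957 = 2·4400 + 157
4400 = 28·157 + 4
157 = 39·4 + 1
4 = 4·1 + 0
gcd = 1, so a unique solution mod 147398 exists.
Back-substitute for the Bézout coefficients:
1 = 157 − 39·4
1 = −39·4400 + 1093·157
1 = 1093·8957 − 2225·4400
1 = −2225·22314 + 5543·8957
1 = 5543·31271 − 7768·22314
1 = −7768·147398 + 36615·31271
So 31271·(36615) ≡ 1 (mod 147398), giving 31271⁻¹ ≡ 36615.
x ≡ 31271⁻¹·38819 ≡ 36615·38819 ≡ 146169 (mod 147398).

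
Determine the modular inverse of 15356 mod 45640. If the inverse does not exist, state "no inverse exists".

Euclidean algorithm on 45640, 15356:
45640 = 2*15356 + 14928
15356 = 1*14928 + 428
14928 = 34*428 + 376
428 = 1*376 + 52
376 = 7*52 + 12
52 = 4*12 + 4
12 = 3*4 + 0
The gcd is 4, not 1, hence no inverse exists.

no inverse exists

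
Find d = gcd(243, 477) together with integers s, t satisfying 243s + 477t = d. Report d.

Repeated division:
477 = 1*243 + 234
243 = 1*234 + 9
234 = 26*9 + 0
gcd(243, 477) = 9.
Express as a combination:
9 = 243 − 234
9 = −477 + 2·243
So 9 = (-1)·477 + (2)·243.

9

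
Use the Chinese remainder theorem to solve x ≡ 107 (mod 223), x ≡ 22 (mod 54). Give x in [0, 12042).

Write x = 107 + 223·k. Then 223·k ≡ 22 − 107 ≡ 23 (mod 54).
Need 223⁻¹ mod 54. Extended Euclid on (54, 7):
54 = 7×7 + 5
7 = 1×5 + 2
5 = 2×2 + 1
2 = 2×1 + 0
Back-substitute:
1 = 5 − 2·2
1 = −2·7 + 3·5
1 = 3·54 − 23·7
223⁻¹ ≡ 31 (mod 54), so k ≡ 31·23 ≡ 11 (mod 54).
x = 107 + 223·11 = 2560.

2560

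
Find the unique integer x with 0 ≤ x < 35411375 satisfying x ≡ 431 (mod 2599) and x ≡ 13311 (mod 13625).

Write x = 431 + 2599·k. Then 2599·k ≡ 13311 − 431 ≡ 12880 (mod 13625).
Need 2599⁻¹ mod 13625. Extended Euclid on (13625, 2599):
13625 = 5·2599 + 630
2599 = 4·630 + 79
630 = 7·79 + 77
79 = 1·77 + 2
77 = 38·2 + 1
2 = 2·1 + 0
Back-substitute:
1 = 77 − 38·2
1 = −38·79 + 39·77
1 = 39·630 − 311·79
1 = −311·2599 + 1283·630
1 = 1283·13625 − 6726·2599
2599⁻¹ ≡ 6899 (mod 13625), so k ≡ 6899·12880 ≡ 10495 (mod 13625).
x = 431 + 2599·10495 = 27276936.

27276936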